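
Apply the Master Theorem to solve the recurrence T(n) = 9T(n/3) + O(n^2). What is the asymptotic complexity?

Master Theorem for T(n) = 9T(n/3) + O(n^2):

a = 9, b = 3, c = 2
log_b(a) = log_3(9) = 2.0000

Case 2: c = 2 = log_3(9) = 2.0000
T(n) = O(n^2 log n) = O(n^2 log n)

For T(n) = 9T(n/3) + O(n^2): log_3(9) = 2.0000. This is Case 2 of the Master Theorem (c = log_b(a), equal work at all levels), giving O(n^2 log n).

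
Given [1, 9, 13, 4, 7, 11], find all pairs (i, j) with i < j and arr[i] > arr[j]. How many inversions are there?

Finding inversions in [1, 9, 13, 4, 7, 11]:

(1, 3): arr[1]=9 > arr[3]=4
(1, 4): arr[1]=9 > arr[4]=7
(2, 3): arr[2]=13 > arr[3]=4
(2, 4): arr[2]=13 > arr[4]=7
(2, 5): arr[2]=13 > arr[5]=11

Total inversions: 5

The array has 5 inversion(s): (1,3), (1,4), (2,3), (2,4), (2,5). Each pair (i,j) satisfies i < j and arr[i] > arr[j].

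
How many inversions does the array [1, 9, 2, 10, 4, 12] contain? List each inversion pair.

Finding inversions in [1, 9, 2, 10, 4, 12]:

(1, 2): arr[1]=9 > arr[2]=2
(1, 4): arr[1]=9 > arr[4]=4
(3, 4): arr[3]=10 > arr[4]=4

Total inversions: 3

The array has 3 inversion(s): (1,2), (1,4), (3,4). Each pair (i,j) satisfies i < j and arr[i] > arr[j].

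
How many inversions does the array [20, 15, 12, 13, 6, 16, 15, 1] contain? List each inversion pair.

Finding inversions in [20, 15, 12, 13, 6, 16, 15, 1]:

(0, 1): arr[0]=20 > arr[1]=15
(0, 2): arr[0]=20 > arr[2]=12
(0, 3): arr[0]=20 > arr[3]=13
(0, 4): arr[0]=20 > arr[4]=6
(0, 5): arr[0]=20 > arr[5]=16
(0, 6): arr[0]=20 > arr[6]=15
(0, 7): arr[0]=20 > arr[7]=1
(1, 2): arr[1]=15 > arr[2]=12
(1, 3): arr[1]=15 > arr[3]=13
(1, 4): arr[1]=15 > arr[4]=6
(1, 7): arr[1]=15 > arr[7]=1
(2, 4): arr[2]=12 > arr[4]=6
(2, 7): arr[2]=12 > arr[7]=1
(3, 4): arr[3]=13 > arr[4]=6
(3, 7): arr[3]=13 > arr[7]=1
(4, 7): arr[4]=6 > arr[7]=1
(5, 6): arr[5]=16 > arr[6]=15
(5, 7): arr[5]=16 > arr[7]=1
(6, 7): arr[6]=15 > arr[7]=1

Total inversions: 19

The array has 19 inversion(s): (0,1), (0,2), (0,3), (0,4), (0,5), (0,6), (0,7), (1,2), (1,3), (1,4), (1,7), (2,4), (2,7), (3,4), (3,7), (4,7), (5,6), (5,7), (6,7). Each pair (i,j) satisfies i < j and arr[i] > arr[j].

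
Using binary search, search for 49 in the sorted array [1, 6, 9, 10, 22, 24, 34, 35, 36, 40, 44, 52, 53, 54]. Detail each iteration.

Binary search for 49 in [1, 6, 9, 10, 22, 24, 34, 35, 36, 40, 44, 52, 53, 54]:

lo=0, hi=13, mid=6, arr[mid]=34 -> 34 < 49, search right half
lo=7, hi=13, mid=10, arr[mid]=44 -> 44 < 49, search right half
lo=11, hi=13, mid=12, arr[mid]=53 -> 53 > 49, search left half
lo=11, hi=11, mid=11, arr[mid]=52 -> 52 > 49, search left half
lo=11 > hi=10, target 49 not found

Binary search determines that 49 is not in the array after 4 comparisons. The search space was exhausted without finding the target.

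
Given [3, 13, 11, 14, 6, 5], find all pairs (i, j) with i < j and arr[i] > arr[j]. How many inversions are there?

Finding inversions in [3, 13, 11, 14, 6, 5]:

(1, 2): arr[1]=13 > arr[2]=11
(1, 4): arr[1]=13 > arr[4]=6
(1, 5): arr[1]=13 > arr[5]=5
(2, 4): arr[2]=11 > arr[4]=6
(2, 5): arr[2]=11 > arr[5]=5
(3, 4): arr[3]=14 > arr[4]=6
(3, 5): arr[3]=14 > arr[5]=5
(4, 5): arr[4]=6 > arr[5]=5

Total inversions: 8

The array has 8 inversion(s): (1,2), (1,4), (1,5), (2,4), (2,5), (3,4), (3,5), (4,5). Each pair (i,j) satisfies i < j and arr[i] > arr[j].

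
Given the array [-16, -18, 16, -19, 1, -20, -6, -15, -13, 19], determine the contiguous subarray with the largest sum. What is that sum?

Using Kadane's algorithm on [-16, -18, 16, -19, 1, -20, -6, -15, -13, 19]:

Scanning through the array:
Position 1 (value -18): max_ending_here = -18, max_so_far = -16
Position 2 (value 16): max_ending_here = 16, max_so_far = 16
Position 3 (value -19): max_ending_here = -3, max_so_far = 16
Position 4 (value 1): max_ending_here = 1, max_so_far = 16
Position 5 (value -20): max_ending_here = -19, max_so_far = 16
Position 6 (value -6): max_ending_here = -6, max_so_far = 16
Position 7 (value -15): max_ending_here = -15, max_so_far = 16
Position 8 (value -13): max_ending_here = -13, max_so_far = 16
Position 9 (value 19): max_ending_here = 19, max_so_far = 19

Maximum subarray: [19]
Maximum sum: 19

The maximum subarray is [19] with sum 19. This subarray runs from index 9 to index 9.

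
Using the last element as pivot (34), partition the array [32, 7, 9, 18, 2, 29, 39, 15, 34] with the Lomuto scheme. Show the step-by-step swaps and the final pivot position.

Lomuto partition with pivot = 34:

Initial array: [32, 7, 9, 18, 2, 29, 39, 15, 34]

arr[0]=32 <= 34: swap with position 0, array becomes [32, 7, 9, 18, 2, 29, 39, 15, 34]
arr[1]=7 <= 34: swap with position 1, array becomes [32, 7, 9, 18, 2, 29, 39, 15, 34]
arr[2]=9 <= 34: swap with position 2, array becomes [32, 7, 9, 18, 2, 29, 39, 15, 34]
arr[3]=18 <= 34: swap with position 3, array becomes [32, 7, 9, 18, 2, 29, 39, 15, 34]
arr[4]=2 <= 34: swap with position 4, array becomes [32, 7, 9, 18, 2, 29, 39, 15, 34]
arr[5]=29 <= 34: swap with position 5, array becomes [32, 7, 9, 18, 2, 29, 39, 15, 34]
arr[6]=39 > 34: no swap
arr[7]=15 <= 34: swap with position 6, array becomes [32, 7, 9, 18, 2, 29, 15, 39, 34]

Place pivot at position 7: [32, 7, 9, 18, 2, 29, 15, 34, 39]
Pivot position: 7

After partitioning with pivot 34, the array becomes [32, 7, 9, 18, 2, 29, 15, 34, 39]. The pivot is placed at index 7. All elements to the left of the pivot are <= 34, and all elements to the right are > 34.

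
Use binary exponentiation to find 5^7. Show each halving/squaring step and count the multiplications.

Computing 5^7 by squaring (build up from 5^1; each line after the first costs one multiplication):

5^1 = 5
5^2 = (5^1)^2 = 5^2 = 25
5^3 = 5 * 5^2 = 5 * 25 = 125
5^6 = (5^3)^2 = 125^2 = 15625
5^7 = 5 * 5^6 = 5 * 15625 = 78125

Result: 78125
Multiplications needed: 4 (4 lines after 5^1)

5^7 = 78125. Using exponentiation by squaring, this requires 4 multiplications. The key idea: if the exponent is even, square the half-power; if odd, multiply by the base once.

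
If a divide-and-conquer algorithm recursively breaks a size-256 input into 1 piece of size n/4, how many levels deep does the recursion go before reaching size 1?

For divide and conquer with division factor 4:

Problem sizes at each level:
Level 0: 256
Level 1: 64
Level 2: 16
Level 3: 4
Level 4: 1

The root is level 0 and the size-1 base case is level 4 (the tree spans levels 0 through 4, i.e. 5 levels counting the root), so the depth is the number of divisions: log_4(256) = 4

The recursion tree depth is log_4(256) = 4. At each level, the problem size is divided by 4, so it takes 4 divisions to reduce to a base case of size 1. The algorithm makes 1 recursive call at each level.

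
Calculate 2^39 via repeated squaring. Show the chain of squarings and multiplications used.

Computing 2^39 by squaring (build up from 2^1; each line after the first costs one multiplication):

2^1 = 2
2^2 = (2^1)^2 = 2^2 = 4
2^4 = (2^2)^2 = 4^2 = 16
2^8 = (2^4)^2 = 16^2 = 256
2^9 = 2 * 2^8 = 2 * 256 = 512
2^18 = (2^9)^2 = 512^2 = 262144
2^19 = 2 * 2^18 = 2 * 262144 = 524288
2^38 = (2^19)^2 = 524288^2 = 274877906944
2^39 = 2 * 2^38 = 2 * 274877906944 = 549755813888

Result: 549755813888
Multiplications needed: 8 (8 lines after 2^1)

2^39 = 549755813888. Using exponentiation by squaring, this requires 8 multiplications. The key idea: if the exponent is even, square the half-power; if odd, multiply by the base once.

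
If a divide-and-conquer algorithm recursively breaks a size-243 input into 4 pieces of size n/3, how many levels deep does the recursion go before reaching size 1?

For divide and conquer with division factor 3:

Problem sizes at each level:
Level 0: 243
Level 1: 81
Level 2: 27
Level 3: 9
Level 4: 3
Level 5: 1

The root is level 0 and the size-1 base case is level 5 (the tree spans levels 0 through 5, i.e. 6 levels counting the root), so the depth is the number of divisions: log_3(243) = 5

The recursion tree depth is log_3(243) = 5. At each level, the problem size is divided by 3, so it takes 5 divisions to reduce to a base case of size 1. The algorithm makes 4 recursive calls at each level.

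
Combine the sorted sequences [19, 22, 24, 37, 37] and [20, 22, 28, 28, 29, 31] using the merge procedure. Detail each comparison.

Merging process:

Compare 19 vs 20: take 19 from left. Merged: [19]
Compare 22 vs 20: take 20 from right. Merged: [19, 20]
Compare 22 vs 22: take 22 from left. Merged: [19, 20, 22]
Compare 24 vs 22: take 22 from right. Merged: [19, 20, 22, 22]
Compare 24 vs 28: take 24 from left. Merged: [19, 20, 22, 22, 24]
Compare 37 vs 28: take 28 from right. Merged: [19, 20, 22, 22, 24, 28]
Compare 37 vs 28: take 28 from right. Merged: [19, 20, 22, 22, 24, 28, 28]
Compare 37 vs 29: take 29 from right. Merged: [19, 20, 22, 22, 24, 28, 28, 29]
Compare 37 vs 31: take 31 from right. Merged: [19, 20, 22, 22, 24, 28, 28, 29, 31]
Append remaining from left: [37, 37]. Merged: [19, 20, 22, 22, 24, 28, 28, 29, 31, 37, 37]

Final merged array: [19, 20, 22, 22, 24, 28, 28, 29, 31, 37, 37]
Total comparisons: 9

The merged array is [19, 20, 22, 22, 24, 28, 28, 29, 31, 37, 37], requiring 9 comparisons. The merge step runs in O(n) time where n is the total number of elements.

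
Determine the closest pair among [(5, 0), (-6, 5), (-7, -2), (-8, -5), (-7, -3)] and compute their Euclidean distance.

Computing all pairwise distances among 5 points:

d((5, 0), (-6, 5)) = 12.083
d((5, 0), (-7, -2)) = 12.1655
d((5, 0), (-8, -5)) = 13.9284
d((5, 0), (-7, -3)) = 12.3693
d((-6, 5), (-7, -2)) = 7.0711
d((-6, 5), (-8, -5)) = 10.198
d((-6, 5), (-7, -3)) = 8.0623
d((-7, -2), (-8, -5)) = 3.1623
d((-7, -2), (-7, -3)) = 1.0 <-- minimum
d((-8, -5), (-7, -3)) = 2.2361

Closest pair: (-7, -2) and (-7, -3) with distance 1.0

The closest pair is (-7, -2) and (-7, -3) with Euclidean distance 1.0. For 5 points, brute-force pairwise comparison is shown above. For large n, the divide-and-conquer algorithm (sort by x, recurse on halves, check the dividing strip) achieves O(n log n).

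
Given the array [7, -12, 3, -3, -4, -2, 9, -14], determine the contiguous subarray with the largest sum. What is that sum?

Using Kadane's algorithm on [7, -12, 3, -3, -4, -2, 9, -14]:

Scanning through the array:
Position 1 (value -12): max_ending_here = -5, max_so_far = 7
Position 2 (value 3): max_ending_here = 3, max_so_far = 7
Position 3 (value -3): max_ending_here = 0, max_so_far = 7
Position 4 (value -4): max_ending_here = -4, max_so_far = 7
Position 5 (value -2): max_ending_here = -2, max_so_far = 7
Position 6 (value 9): max_ending_here = 9, max_so_far = 9
Position 7 (value -14): max_ending_here = -5, max_so_far = 9

Maximum subarray: [9]
Maximum sum: 9

The maximum subarray is [9] with sum 9. This subarray runs from index 6 to index 6.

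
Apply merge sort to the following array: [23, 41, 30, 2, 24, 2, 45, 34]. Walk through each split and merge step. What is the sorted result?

Merge sort trace:

Split: [23, 41, 30, 2, 24, 2, 45, 34] -> [23, 41, 30, 2] and [24, 2, 45, 34]
  Split: [23, 41, 30, 2] -> [23, 41] and [30, 2]
    Split: [23, 41] -> [23] and [41]
    Merge: [23] + [41] -> [23, 41]
    Split: [30, 2] -> [30] and [2]
    Merge: [30] + [2] -> [2, 30]
  Merge: [23, 41] + [2, 30] -> [2, 23, 30, 41]
  Split: [24, 2, 45, 34] -> [24, 2] and [45, 34]
    Split: [24, 2] -> [24] and [2]
    Merge: [24] + [2] -> [2, 24]
    Split: [45, 34] -> [45] and [34]
    Merge: [45] + [34] -> [34, 45]
  Merge: [2, 24] + [34, 45] -> [2, 24, 34, 45]
Merge: [2, 23, 30, 41] + [2, 24, 34, 45] -> [2, 2, 23, 24, 30, 34, 41, 45]

Final sorted array: [2, 2, 23, 24, 30, 34, 41, 45]

The merge sort proceeds by recursively splitting the array and merging sorted halves.
After all merges, the sorted array is [2, 2, 23, 24, 30, 34, 41, 45].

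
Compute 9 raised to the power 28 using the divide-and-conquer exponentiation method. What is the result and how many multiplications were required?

Computing 9^28 by squaring (build up from 9^1; each line after the first costs one multiplication):

9^1 = 9
9^2 = (9^1)^2 = 9^2 = 81
9^3 = 9 * 9^2 = 9 * 81 = 729
9^6 = (9^3)^2 = 729^2 = 531441
9^7 = 9 * 9^6 = 9 * 531441 = 4782969
9^14 = (9^7)^2 = 4782969^2 = 22876792454961
9^28 = (9^14)^2 = 22876792454961^2 = 523347633027360537213511521

Result: 523347633027360537213511521
Multiplications needed: 6 (6 lines after 9^1)

9^28 = 523347633027360537213511521. Using exponentiation by squaring, this requires 6 multiplications. The key idea: if the exponent is even, square the half-power; if odd, multiply by the base once.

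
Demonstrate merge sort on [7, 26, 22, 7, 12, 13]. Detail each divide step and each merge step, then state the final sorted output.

Merge sort trace:

Split: [7, 26, 22, 7, 12, 13] -> [7, 26, 22] and [7, 12, 13]
  Split: [7, 26, 22] -> [7] and [26, 22]
    Split: [26, 22] -> [26] and [22]
    Merge: [26] + [22] -> [22, 26]
  Merge: [7] + [22, 26] -> [7, 22, 26]
  Split: [7, 12, 13] -> [7] and [12, 13]
    Split: [12, 13] -> [12] and [13]
    Merge: [12] + [13] -> [12, 13]
  Merge: [7] + [12, 13] -> [7, 12, 13]
Merge: [7, 22, 26] + [7, 12, 13] -> [7, 7, 12, 13, 22, 26]

Final sorted array: [7, 7, 12, 13, 22, 26]

The merge sort proceeds by recursively splitting the array and merging sorted halves.
After all merges, the sorted array is [7, 7, 12, 13, 22, 26].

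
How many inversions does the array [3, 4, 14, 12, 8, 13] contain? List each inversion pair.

Finding inversions in [3, 4, 14, 12, 8, 13]:

(2, 3): arr[2]=14 > arr[3]=12
(2, 4): arr[2]=14 > arr[4]=8
(2, 5): arr[2]=14 > arr[5]=13
(3, 4): arr[3]=12 > arr[4]=8

Total inversions: 4

The array has 4 inversion(s): (2,3), (2,4), (2,5), (3,4). Each pair (i,j) satisfies i < j and arr[i] > arr[j].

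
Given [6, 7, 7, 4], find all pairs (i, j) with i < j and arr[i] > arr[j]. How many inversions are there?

Finding inversions in [6, 7, 7, 4]:

(0, 3): arr[0]=6 > arr[3]=4
(1, 3): arr[1]=7 > arr[3]=4
(2, 3): arr[2]=7 > arr[3]=4

Total inversions: 3

The array has 3 inversion(s): (0,3), (1,3), (2,3). Each pair (i,j) satisfies i < j and arr[i] > arr[j].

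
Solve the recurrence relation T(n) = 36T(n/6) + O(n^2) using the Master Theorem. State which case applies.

Master Theorem for T(n) = 36T(n/6) + O(n^2):

a = 36, b = 6, c = 2
log_b(a) = log_6(36) = 2.0000

Case 2: c = 2 = log_6(36) = 2.0000
T(n) = O(n^2 log n) = O(n^2 log n)

For T(n) = 36T(n/6) + O(n^2): log_6(36) = 2.0000. This is Case 2 of the Master Theorem (c = log_b(a), equal work at all levels), giving O(n^2 log n).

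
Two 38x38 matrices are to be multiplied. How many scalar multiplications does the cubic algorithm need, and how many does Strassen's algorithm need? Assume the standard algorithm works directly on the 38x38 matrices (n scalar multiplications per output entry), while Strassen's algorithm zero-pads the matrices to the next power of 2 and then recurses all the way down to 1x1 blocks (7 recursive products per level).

Matrix multiplication for 38x38 matrices:

Strassen's algorithm requires power-of-2 dimensions. Pad 38x38 to 64x64 (next power of 2).

Standard algorithm: 38^3 = 54872 multiplications
Strassen's algorithm: 7^(log2(64)) = 7^6 = 117649 multiplications
Difference: 54872 - 117649 = -62777 (Strassen uses MORE here due to padding overhead — for small or just-over-power-of-2 n, padding can outweigh the per-level savings)

Standard: 54872 multiplications (38^3). Strassen: 117649 multiplications (7^6, after padding to 64x64). Strassen reduces 8 recursive multiplications to 7 at each level.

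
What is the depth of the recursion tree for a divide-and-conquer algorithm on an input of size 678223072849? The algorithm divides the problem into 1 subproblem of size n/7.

For divide and conquer with division factor 7:

Problem sizes at each level:
Level 0: 678223072849
Level 1: 96889010407
Level 2: 13841287201
Level 3: 1977326743
Level 4: 282475249
Level 5: 40353607
Level 6: 5764801
Level 7: 823543
Level 8: 117649
Level 9: 16807
Level 10: 2401
Level 11: 343
Level 12: 49
Level 13: 7
Level 14: 1

The root is level 0 and the size-1 base case is level 14 (the tree spans levels 0 through 14, i.e. 15 levels counting the root), so the depth is the number of divisions: log_7(678223072849) = 14

The recursion tree depth is log_7(678223072849) = 14. At each level, the problem size is divided by 7, so it takes 14 divisions to reduce to a base case of size 1. The algorithm makes 1 recursive call at each level.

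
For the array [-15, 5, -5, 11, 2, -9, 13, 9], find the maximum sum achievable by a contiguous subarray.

Using Kadane's algorithm on [-15, 5, -5, 11, 2, -9, 13, 9]:

Scanning through the array:
Position 1 (value 5): max_ending_here = 5, max_so_far = 5
Position 2 (value -5): max_ending_here = 0, max_so_far = 5
Position 3 (value 11): max_ending_here = 11, max_so_far = 11
Position 4 (value 2): max_ending_here = 13, max_so_far = 13
Position 5 (value -9): max_ending_here = 4, max_so_far = 13
Position 6 (value 13): max_ending_here = 17, max_so_far = 17
Position 7 (value 9): max_ending_here = 26, max_so_far = 26

Maximum subarray: [5, -5, 11, 2, -9, 13, 9]
Maximum sum: 26

The maximum subarray is [5, -5, 11, 2, -9, 13, 9] with sum 26. This subarray runs from index 1 to index 7.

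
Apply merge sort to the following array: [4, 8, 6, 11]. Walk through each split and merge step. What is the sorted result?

Merge sort trace:

Split: [4, 8, 6, 11] -> [4, 8] and [6, 11]
  Split: [4, 8] -> [4] and [8]
  Merge: [4] + [8] -> [4, 8]
  Split: [6, 11] -> [6] and [11]
  Merge: [6] + [11] -> [6, 11]
Merge: [4, 8] + [6, 11] -> [4, 6, 8, 11]

Final sorted array: [4, 6, 8, 11]

The merge sort proceeds by recursively splitting the array and merging sorted halves.
After all merges, the sorted array is [4, 6, 8, 11].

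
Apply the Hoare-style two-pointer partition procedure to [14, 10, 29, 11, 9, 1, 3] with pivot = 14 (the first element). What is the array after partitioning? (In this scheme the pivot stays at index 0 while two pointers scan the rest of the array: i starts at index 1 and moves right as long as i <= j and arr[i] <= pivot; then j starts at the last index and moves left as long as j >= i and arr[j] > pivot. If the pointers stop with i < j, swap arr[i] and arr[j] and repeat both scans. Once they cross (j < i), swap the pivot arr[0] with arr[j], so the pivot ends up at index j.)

Hoare-style two-pointer partition with pivot = 14:

Initial array: [14, 10, 29, 11, 9, 1, 3]

Pointers start at i = 1, j = 6.
i stops at index 2 (arr[2]=29 > 14), j stops at index 6 (arr[6]=3 <= 14): swap arr[2] and arr[6], array becomes [14, 10, 3, 11, 9, 1, 29]
i ends at 6, j ends at 5: the pointers have crossed (j < i), so scanning stops.

Swap pivot arr[0] with arr[5] to place pivot at position 5: [1, 10, 3, 11, 9, 14, 29]
Pivot position: 5

After partitioning with pivot 14, the array becomes [1, 10, 3, 11, 9, 14, 29]. The pivot is placed at index 5. All elements to the left of the pivot are <= 14, and all elements to the right are > 14.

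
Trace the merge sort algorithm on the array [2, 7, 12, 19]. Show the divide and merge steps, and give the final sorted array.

Merge sort trace:

Split: [2, 7, 12, 19] -> [2, 7] and [12, 19]
  Split: [2, 7] -> [2] and [7]
  Merge: [2] + [7] -> [2, 7]
  Split: [12, 19] -> [12] and [19]
  Merge: [12] + [19] -> [12, 19]
Merge: [2, 7] + [12, 19] -> [2, 7, 12, 19]

Final sorted array: [2, 7, 12, 19]

The merge sort proceeds by recursively splitting the array and merging sorted halves.
After all merges, the sorted array is [2, 7, 12, 19].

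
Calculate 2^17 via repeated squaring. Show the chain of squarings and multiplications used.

Computing 2^17 by squaring (build up from 2^1; each line after the first costs one multiplication):

2^1 = 2
2^2 = (2^1)^2 = 2^2 = 4
2^4 = (2^2)^2 = 4^2 = 16
2^8 = (2^4)^2 = 16^2 = 256
2^16 = (2^8)^2 = 256^2 = 65536
2^17 = 2 * 2^16 = 2 * 65536 = 131072

Result: 131072
Multiplications needed: 5 (5 lines after 2^1)

2^17 = 131072. Using exponentiation by squaring, this requires 5 multiplications. The key idea: if the exponent is even, square the half-power; if odd, multiply by the base once.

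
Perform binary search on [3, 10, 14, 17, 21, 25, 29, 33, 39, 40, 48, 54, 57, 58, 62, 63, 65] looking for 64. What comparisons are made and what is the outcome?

Binary search for 64 in [3, 10, 14, 17, 21, 25, 29, 33, 39, 40, 48, 54, 57, 58, 62, 63, 65]:

lo=0, hi=16, mid=8, arr[mid]=39 -> 39 < 64, search right half
lo=9, hi=16, mid=12, arr[mid]=57 -> 57 < 64, search right half
lo=13, hi=16, mid=14, arr[mid]=62 -> 62 < 64, search right half
lo=15, hi=16, mid=15, arr[mid]=63 -> 63 < 64, search right half
lo=16, hi=16, mid=16, arr[mid]=65 -> 65 > 64, search left half
lo=16 > hi=15, target 64 not found

Binary search determines that 64 is not in the array after 5 comparisons. The search space was exhausted without finding the target.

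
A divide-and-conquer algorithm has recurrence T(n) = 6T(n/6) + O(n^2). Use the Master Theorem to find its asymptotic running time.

Master Theorem for T(n) = 6T(n/6) + O(n^2):

a = 6, b = 6, c = 2
log_b(a) = log_6(6) = 1.0000

Case 3: c = 2 > log_6(6) = 1.0000
T(n) = O(n^2) = O(n^2)

For T(n) = 6T(n/6) + O(n^2): log_6(6) = 1.0000. This is Case 3 of the Master Theorem (c > log_b(a), work dominated by root), giving O(n^2).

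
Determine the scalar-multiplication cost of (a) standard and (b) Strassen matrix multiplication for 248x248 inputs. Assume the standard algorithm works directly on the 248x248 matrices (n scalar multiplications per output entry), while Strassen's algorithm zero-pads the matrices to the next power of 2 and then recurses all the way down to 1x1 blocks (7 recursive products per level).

Matrix multiplication for 248x248 matrices:

Strassen's algorithm requires power-of-2 dimensions. Pad 248x248 to 256x256 (next power of 2).

Standard algorithm: 248^3 = 15252992 multiplications
Strassen's algorithm: 7^(log2(256)) = 7^8 = 5764801 multiplications
Savings: 15252992 - 5764801 = 9488191 multiplications

Standard: 15252992 multiplications (248^3). Strassen: 5764801 multiplications (7^8, after padding to 256x256). Strassen reduces 8 recursive multiplications to 7 at each level.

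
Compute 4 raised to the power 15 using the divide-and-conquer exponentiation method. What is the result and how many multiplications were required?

Computing 4^15 by squaring (build up from 4^1; each line after the first costs one multiplication):

4^1 = 4
4^2 = (4^1)^2 = 4^2 = 16
4^3 = 4 * 4^2 = 4 * 16 = 64
4^6 = (4^3)^2 = 64^2 = 4096
4^7 = 4 * 4^6 = 4 * 4096 = 16384
4^14 = (4^7)^2 = 16384^2 = 268435456
4^15 = 4 * 4^14 = 4 * 268435456 = 1073741824

Result: 1073741824
Multiplications needed: 6 (6 lines after 4^1)

4^15 = 1073741824. Using exponentiation by squaring, this requires 6 multiplications. The key idea: if the exponent is even, square the half-power; if odd, multiply by the base once.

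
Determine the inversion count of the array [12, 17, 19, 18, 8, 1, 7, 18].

Finding inversions in [12, 17, 19, 18, 8, 1, 7, 18]:

(0, 4): arr[0]=12 > arr[4]=8
(0, 5): arr[0]=12 > arr[5]=1
(0, 6): arr[0]=12 > arr[6]=7
(1, 4): arr[1]=17 > arr[4]=8
(1, 5): arr[1]=17 > arr[5]=1
(1, 6): arr[1]=17 > arr[6]=7
(2, 3): arr[2]=19 > arr[3]=18
(2, 4): arr[2]=19 > arr[4]=8
(2, 5): arr[2]=19 > arr[5]=1
(2, 6): arr[2]=19 > arr[6]=7
(2, 7): arr[2]=19 > arr[7]=18
(3, 4): arr[3]=18 > arr[4]=8
(3, 5): arr[3]=18 > arr[5]=1
(3, 6): arr[3]=18 > arr[6]=7
(4, 5): arr[4]=8 > arr[5]=1
(4, 6): arr[4]=8 > arr[6]=7

Total inversions: 16

The array has 16 inversion(s): (0,4), (0,5), (0,6), (1,4), (1,5), (1,6), (2,3), (2,4), (2,5), (2,6), (2,7), (3,4), (3,5), (3,6), (4,5), (4,6). Each pair (i,j) satisfies i < j and arr[i] > arr[j].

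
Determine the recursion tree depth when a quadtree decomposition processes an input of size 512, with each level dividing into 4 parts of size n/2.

For divide and conquer with division factor 2:

Problem sizes at each level:
Level 0: 512
Level 1: 256
Level 2: 128
Level 3: 64
Level 4: 32
Level 5: 16
Level 6: 8
Level 7: 4
Level 8: 2
Level 9: 1

The root is level 0 and the size-1 base case is level 9 (the tree spans levels 0 through 9, i.e. 10 levels counting the root), so the depth is the number of divisions: log_2(512) = 9

The recursion tree depth is log_2(512) = 9. At each level, the problem size is divided by 2, so it takes 9 divisions to reduce to a base case of size 1. The algorithm makes 4 recursive calls at each level.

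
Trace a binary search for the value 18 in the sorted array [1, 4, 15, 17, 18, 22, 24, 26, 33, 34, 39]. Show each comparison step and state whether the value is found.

Binary search for 18 in [1, 4, 15, 17, 18, 22, 24, 26, 33, 34, 39]:

lo=0, hi=10, mid=5, arr[mid]=22 -> 22 > 18, search left half
lo=0, hi=4, mid=2, arr[mid]=15 -> 15 < 18, search right half
lo=3, hi=4, mid=3, arr[mid]=17 -> 17 < 18, search right half
lo=4, hi=4, mid=4, arr[mid]=18 -> Found target at index 4!

Binary search finds 18 at index 4 after 4 comparisons. The search repeatedly halves the search space by comparing with the middle element.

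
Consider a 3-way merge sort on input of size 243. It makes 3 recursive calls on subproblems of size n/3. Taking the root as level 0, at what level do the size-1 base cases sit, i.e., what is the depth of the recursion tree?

For divide and conquer with division factor 3:

Problem sizes at each level:
Level 0: 243
Level 1: 81
Level 2: 27
Level 3: 9
Level 4: 3
Level 5: 1

The root is level 0 and the size-1 base case is level 5 (the tree spans levels 0 through 5, i.e. 6 levels counting the root), so the depth is the number of divisions: log_3(243) = 5

The recursion tree depth is log_3(243) = 5. At each level, the problem size is divided by 3, so it takes 5 divisions to reduce to a base case of size 1. The algorithm makes 3 recursive calls at each level.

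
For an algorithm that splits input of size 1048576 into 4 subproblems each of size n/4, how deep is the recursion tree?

For divide and conquer with division factor 4:

Problem sizes at each level:
Level 0: 1048576
Level 1: 262144
Level 2: 65536
Level 3: 16384
Level 4: 4096
Level 5: 1024
Level 6: 256
Level 7: 64
Level 8: 16
Level 9: 4
Level 10: 1

The root is level 0 and the size-1 base case is level 10 (the tree spans levels 0 through 10, i.e. 11 levels counting the root), so the depth is the number of divisions: log_4(1048576) = 10

The recursion tree depth is log_4(1048576) = 10. At each level, the problem size is divided by 4, so it takes 10 divisions to reduce to a base case of size 1. The algorithm makes 4 recursive calls at each level.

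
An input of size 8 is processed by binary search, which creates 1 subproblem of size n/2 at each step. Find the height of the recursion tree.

For divide and conquer with division factor 2:

Problem sizes at each level:
Level 0: 8
Level 1: 4
Level 2: 2
Level 3: 1

The root is level 0 and the size-1 base case is level 3 (the tree spans levels 0 through 3, i.e. 4 levels counting the root), so the depth is the number of divisions: log_2(8) = 3

The recursion tree depth is log_2(8) = 3. At each level, the problem size is divided by 2, so it takes 3 divisions to reduce to a base case of size 1. The algorithm makes 1 recursive call at each level.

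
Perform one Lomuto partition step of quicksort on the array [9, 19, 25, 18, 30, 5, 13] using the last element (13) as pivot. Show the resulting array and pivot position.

Lomuto partition with pivot = 13:

Initial array: [9, 19, 25, 18, 30, 5, 13]

arr[0]=9 <= 13: swap with position 0, array becomes [9, 19, 25, 18, 30, 5, 13]
arr[1]=19 > 13: no swap
arr[2]=25 > 13: no swap
arr[3]=18 > 13: no swap
arr[4]=30 > 13: no swap
arr[5]=5 <= 13: swap with position 1, array becomes [9, 5, 25, 18, 30, 19, 13]

Place pivot at position 2: [9, 5, 13, 18, 30, 19, 25]
Pivot position: 2

After partitioning with pivot 13, the array becomes [9, 5, 13, 18, 30, 19, 25]. The pivot is placed at index 2. All elements to the left of the pivot are <= 13, and all elements to the right are > 13.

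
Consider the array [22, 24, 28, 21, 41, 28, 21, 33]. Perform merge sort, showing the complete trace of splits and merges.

Merge sort trace:

Split: [22, 24, 28, 21, 41, 28, 21, 33] -> [22, 24, 28, 21] and [41, 28, 21, 33]
  Split: [22, 24, 28, 21] -> [22, 24] and [28, 21]
    Split: [22, 24] -> [22] and [24]
    Merge: [22] + [24] -> [22, 24]
    Split: [28, 21] -> [28] and [21]
    Merge: [28] + [21] -> [21, 28]
  Merge: [22, 24] + [21, 28] -> [21, 22, 24, 28]
  Split: [41, 28, 21, 33] -> [41, 28] and [21, 33]
    Split: [41, 28] -> [41] and [28]
    Merge: [41] + [28] -> [28, 41]
    Split: [21, 33] -> [21] and [33]
    Merge: [21] + [33] -> [21, 33]
  Merge: [28, 41] + [21, 33] -> [21, 28, 33, 41]
Merge: [21, 22, 24, 28] + [21, 28, 33, 41] -> [21, 21, 22, 24, 28, 28, 33, 41]

Final sorted array: [21, 21, 22, 24, 28, 28, 33, 41]

The merge sort proceeds by recursively splitting the array and merging sorted halves.
After all merges, the sorted array is [21, 21, 22, 24, 28, 28, 33, 41].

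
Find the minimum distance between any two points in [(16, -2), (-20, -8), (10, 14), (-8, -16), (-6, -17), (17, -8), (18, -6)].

Computing all pairwise distances among 7 points:

d((16, -2), (-20, -8)) = 36.4966
d((16, -2), (10, 14)) = 17.088
d((16, -2), (-8, -16)) = 27.7849
d((16, -2), (-6, -17)) = 26.6271
d((16, -2), (17, -8)) = 6.0828
d((16, -2), (18, -6)) = 4.4721
d((-20, -8), (10, 14)) = 37.2022
d((-20, -8), (-8, -16)) = 14.4222
d((-20, -8), (-6, -17)) = 16.6433
d((-20, -8), (17, -8)) = 37.0
d((-20, -8), (18, -6)) = 38.0526
d((10, 14), (-8, -16)) = 34.9857
d((10, 14), (-6, -17)) = 34.8855
d((10, 14), (17, -8)) = 23.0868
d((10, 14), (18, -6)) = 21.5407
d((-8, -16), (-6, -17)) = 2.2361 <-- minimum
d((-8, -16), (17, -8)) = 26.2488
d((-8, -16), (18, -6)) = 27.8568
d((-6, -17), (17, -8)) = 24.6982
d((-6, -17), (18, -6)) = 26.4008
d((17, -8), (18, -6)) = 2.2361 <-- minimum

Minimum distance: 2.2361 (tie among 2 pairs: (-8, -16) and (-6, -17); (17, -8) and (18, -6))

The minimum Euclidean distance is 2.2361. There is a tie: 2 pairs achieve this minimum — (-8, -16) and (-6, -17); (17, -8) and (18, -6). Any of these is a valid closest pair. For 7 points, brute-force pairwise comparison is shown above. For large n, the divide-and-conquer algorithm (sort by x, recurse on halves, check the dividing strip) achieves O(n log n).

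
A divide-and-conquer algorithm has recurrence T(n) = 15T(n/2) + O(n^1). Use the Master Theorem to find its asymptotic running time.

Master Theorem for T(n) = 15T(n/2) + O(n^1):

a = 15, b = 2, c = 1
log_b(a) = log_2(15) = 3.9069

Case 1: c = 1 < log_2(15) = 3.9069
T(n) = O(n^(log_2 15))

For T(n) = 15T(n/2) + O(n^1): log_2(15) = 3.9069. This is Case 1 of the Master Theorem (c < log_b(a), work dominated by leaves), giving O(n^(log_2 15)).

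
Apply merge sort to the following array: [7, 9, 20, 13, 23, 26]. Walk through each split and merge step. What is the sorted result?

Merge sort trace:

Split: [7, 9, 20, 13, 23, 26] -> [7, 9, 20] and [13, 23, 26]
  Split: [7, 9, 20] -> [7] and [9, 20]
    Split: [9, 20] -> [9] and [20]
    Merge: [9] + [20] -> [9, 20]
  Merge: [7] + [9, 20] -> [7, 9, 20]
  Split: [13, 23, 26] -> [13] and [23, 26]
    Split: [23, 26] -> [23] and [26]
    Merge: [23] + [26] -> [23, 26]
  Merge: [13] + [23, 26] -> [13, 23, 26]
Merge: [7, 9, 20] + [13, 23, 26] -> [7, 9, 13, 20, 23, 26]

Final sorted array: [7, 9, 13, 20, 23, 26]

The merge sort proceeds by recursively splitting the array and merging sorted halves.
After all merges, the sorted array is [7, 9, 13, 20, 23, 26].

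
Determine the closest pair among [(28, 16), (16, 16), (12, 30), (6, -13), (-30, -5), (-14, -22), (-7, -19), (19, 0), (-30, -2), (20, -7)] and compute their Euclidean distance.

Computing all pairwise distances among 10 points:

d((28, 16), (16, 16)) = 12.0
d((28, 16), (12, 30)) = 21.2603
d((28, 16), (6, -13)) = 36.4005
d((28, 16), (-30, -5)) = 61.6847
d((28, 16), (-14, -22)) = 56.6392
d((28, 16), (-7, -19)) = 49.4975
d((28, 16), (19, 0)) = 18.3576
d((28, 16), (-30, -2)) = 60.7289
d((28, 16), (20, -7)) = 24.3516
d((16, 16), (12, 30)) = 14.5602
d((16, 16), (6, -13)) = 30.6757
d((16, 16), (-30, -5)) = 50.5668
d((16, 16), (-14, -22)) = 48.4149
d((16, 16), (-7, -19)) = 41.8808
d((16, 16), (19, 0)) = 16.2788
d((16, 16), (-30, -2)) = 49.3964
d((16, 16), (20, -7)) = 23.3452
d((12, 30), (6, -13)) = 43.4166
d((12, 30), (-30, -5)) = 54.6717
d((12, 30), (-14, -22)) = 58.1378
d((12, 30), (-7, -19)) = 52.5547
d((12, 30), (19, 0)) = 30.8058
d((12, 30), (-30, -2)) = 52.8015
d((12, 30), (20, -7)) = 37.855
d((6, -13), (-30, -5)) = 36.8782
d((6, -13), (-14, -22)) = 21.9317
d((6, -13), (-7, -19)) = 14.3178
d((6, -13), (19, 0)) = 18.3848
d((6, -13), (-30, -2)) = 37.6431
d((6, -13), (20, -7)) = 15.2315
d((-30, -5), (-14, -22)) = 23.3452
d((-30, -5), (-7, -19)) = 26.9258
d((-30, -5), (19, 0)) = 49.2544
d((-30, -5), (-30, -2)) = 3.0 <-- minimum
d((-30, -5), (20, -7)) = 50.04
d((-14, -22), (-7, -19)) = 7.6158
d((-14, -22), (19, 0)) = 39.6611
d((-14, -22), (-30, -2)) = 25.6125
d((-14, -22), (20, -7)) = 37.1618
d((-7, -19), (19, 0)) = 32.2025
d((-7, -19), (-30, -2)) = 28.6007
d((-7, -19), (20, -7)) = 29.5466
d((19, 0), (-30, -2)) = 49.0408
d((19, 0), (20, -7)) = 7.0711
d((-30, -2), (20, -7)) = 50.2494

Closest pair: (-30, -5) and (-30, -2) with distance 3.0

The closest pair is (-30, -5) and (-30, -2) with Euclidean distance 3.0. For 10 points, brute-force pairwise comparison is shown above. For large n, the divide-and-conquer algorithm (sort by x, recurse on halves, check the dividing strip) achieves O(n log n).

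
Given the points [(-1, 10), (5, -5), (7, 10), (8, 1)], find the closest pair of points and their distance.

Computing all pairwise distances among 4 points:

d((-1, 10), (5, -5)) = 16.1555
d((-1, 10), (7, 10)) = 8.0
d((-1, 10), (8, 1)) = 12.7279
d((5, -5), (7, 10)) = 15.1327
d((5, -5), (8, 1)) = 6.7082 <-- minimum
d((7, 10), (8, 1)) = 9.0554

Closest pair: (5, -5) and (8, 1) with distance 6.7082

The closest pair is (5, -5) and (8, 1) with Euclidean distance 6.7082. For 4 points, brute-force pairwise comparison is shown above. For large n, the divide-and-conquer algorithm (sort by x, recurse on halves, check the dividing strip) achieves O(n log n).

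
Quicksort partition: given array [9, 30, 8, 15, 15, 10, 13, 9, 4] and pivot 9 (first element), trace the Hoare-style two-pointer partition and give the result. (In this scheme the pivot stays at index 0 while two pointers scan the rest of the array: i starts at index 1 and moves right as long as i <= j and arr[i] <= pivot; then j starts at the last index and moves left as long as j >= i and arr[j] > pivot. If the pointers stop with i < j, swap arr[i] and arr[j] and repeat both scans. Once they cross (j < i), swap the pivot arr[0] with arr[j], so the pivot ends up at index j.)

Hoare-style two-pointer partition with pivot = 9:

Initial array: [9, 30, 8, 15, 15, 10, 13, 9, 4]

Pointers start at i = 1, j = 8.
i stops at index 1 (arr[1]=30 > 9), j stops at index 8 (arr[8]=4 <= 9): swap arr[1] and arr[8], array becomes [9, 4, 8, 15, 15, 10, 13, 9, 30]
i stops at index 3 (arr[3]=15 > 9), j stops at index 7 (arr[7]=9 <= 9): swap arr[3] and arr[7], array becomes [9, 4, 8, 9, 15, 10, 13, 15, 30]
i ends at 4, j ends at 3: the pointers have crossed (j < i), so scanning stops.

Swap pivot arr[0] with arr[3] to place pivot at position 3: [9, 4, 8, 9, 15, 10, 13, 15, 30]
Pivot position: 3

After partitioning with pivot 9, the array becomes [9, 4, 8, 9, 15, 10, 13, 15, 30]. The pivot is placed at index 3. All elements to the left of the pivot are <= 9, and all elements to the right are > 9.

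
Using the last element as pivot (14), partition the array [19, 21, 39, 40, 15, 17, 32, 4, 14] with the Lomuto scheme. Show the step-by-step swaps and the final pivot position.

Lomuto partition with pivot = 14:

Initial array: [19, 21, 39, 40, 15, 17, 32, 4, 14]

arr[0]=19 > 14: no swap
arr[1]=21 > 14: no swap
arr[2]=39 > 14: no swap
arr[3]=40 > 14: no swap
arr[4]=15 > 14: no swap
arr[5]=17 > 14: no swap
arr[6]=32 > 14: no swap
arr[7]=4 <= 14: swap with position 0, array becomes [4, 21, 39, 40, 15, 17, 32, 19, 14]

Place pivot at position 1: [4, 14, 39, 40, 15, 17, 32, 19, 21]
Pivot position: 1

After partitioning with pivot 14, the array becomes [4, 14, 39, 40, 15, 17, 32, 19, 21]. The pivot is placed at index 1. All elements to the left of the pivot are <= 14, and all elements to the right are > 14.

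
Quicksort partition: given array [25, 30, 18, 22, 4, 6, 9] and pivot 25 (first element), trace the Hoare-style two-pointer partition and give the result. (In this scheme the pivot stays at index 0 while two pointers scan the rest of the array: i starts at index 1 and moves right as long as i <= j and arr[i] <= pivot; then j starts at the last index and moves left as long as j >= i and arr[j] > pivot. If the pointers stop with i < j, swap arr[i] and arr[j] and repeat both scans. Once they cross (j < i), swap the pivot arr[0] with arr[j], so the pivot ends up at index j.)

Hoare-style two-pointer partition with pivot = 25:

Initial array: [25, 30, 18, 22, 4, 6, 9]

Pointers start at i = 1, j = 6.
i stops at index 1 (arr[1]=30 > 25), j stops at index 6 (arr[6]=9 <= 25): swap arr[1] and arr[6], array becomes [25, 9, 18, 22, 4, 6, 30]
i ends at 6, j ends at 5: the pointers have crossed (j < i), so scanning stops.

Swap pivot arr[0] with arr[5] to place pivot at position 5: [6, 9, 18, 22, 4, 25, 30]
Pivot position: 5

After partitioning with pivot 25, the array becomes [6, 9, 18, 22, 4, 25, 30]. The pivot is placed at index 5. All elements to the left of the pivot are <= 25, and all elements to the right are > 25.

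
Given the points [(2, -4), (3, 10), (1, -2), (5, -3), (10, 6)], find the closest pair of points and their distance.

Computing all pairwise distances among 5 points:

d((2, -4), (3, 10)) = 14.0357
d((2, -4), (1, -2)) = 2.2361 <-- minimum
d((2, -4), (5, -3)) = 3.1623
d((2, -4), (10, 6)) = 12.8062
d((3, 10), (1, -2)) = 12.1655
d((3, 10), (5, -3)) = 13.1529
d((3, 10), (10, 6)) = 8.0623
d((1, -2), (5, -3)) = 4.1231
d((1, -2), (10, 6)) = 12.0416
d((5, -3), (10, 6)) = 10.2956

Closest pair: (2, -4) and (1, -2) with distance 2.2361

The closest pair is (2, -4) and (1, -2) with Euclidean distance 2.2361. For 5 points, brute-force pairwise comparison is shown above. For large n, the divide-and-conquer algorithm (sort by x, recurse on halves, check the dividing strip) achieves O(n log n).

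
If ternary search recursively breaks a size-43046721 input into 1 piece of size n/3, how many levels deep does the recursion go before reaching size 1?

For divide and conquer with division factor 3:

Problem sizes at each level:
Level 0: 43046721
Level 1: 14348907
Level 2: 4782969
Level 3: 1594323
Level 4: 531441
Level 5: 177147
Level 6: 59049
Level 7: 19683
Level 8: 6561
Level 9: 2187
Level 10: 729
Level 11: 243
Level 12: 81
Level 13: 27
Level 14: 9
Level 15: 3
Level 16: 1

The root is level 0 and the size-1 base case is level 16 (the tree spans levels 0 through 16, i.e. 17 levels counting the root), so the depth is the number of divisions: log_3(43046721) = 16

The recursion tree depth is log_3(43046721) = 16. At each level, the problem size is divided by 3, so it takes 16 divisions to reduce to a base case of size 1. The algorithm makes 1 recursive call at each level.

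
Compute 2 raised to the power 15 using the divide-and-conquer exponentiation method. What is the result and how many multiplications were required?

Computing 2^15 by squaring (build up from 2^1; each line after the first costs one multiplication):

2^1 = 2
2^2 = (2^1)^2 = 2^2 = 4
2^3 = 2 * 2^2 = 2 * 4 = 8
2^6 = (2^3)^2 = 8^2 = 64
2^7 = 2 * 2^6 = 2 * 64 = 128
2^14 = (2^7)^2 = 128^2 = 16384
2^15 = 2 * 2^14 = 2 * 16384 = 32768

Result: 32768
Multiplications needed: 6 (6 lines after 2^1)

2^15 = 32768. Using exponentiation by squaring, this requires 6 multiplications. The key idea: if the exponent is even, square the half-power; if odd, multiply by the base once.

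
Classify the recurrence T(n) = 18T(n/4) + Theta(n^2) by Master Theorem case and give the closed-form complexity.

Master Theorem for T(n) = 18T(n/4) + O(n^2):

a = 18, b = 4, c = 2
log_b(a) = log_4(18) = 2.0850

Case 1: c = 2 < log_4(18) = 2.0850
T(n) = O(n^(log_4 18))

For T(n) = 18T(n/4) + O(n^2): log_4(18) = 2.0850. This is Case 1 of the Master Theorem (c < log_b(a), work dominated by leaves), giving O(n^(log_4 18)).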